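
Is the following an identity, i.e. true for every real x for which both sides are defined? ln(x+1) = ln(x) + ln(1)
Claim: ln(x+1) = ln(x) + ln(1).
Test a specific point where both sides are defined: x = 3/2.
LHS = ln(x+1) ≈ 0.9163
RHS = ln(x) + ln(1) ≈ 0.4055
Since 0.9163 ≠ 0.4055, the equation fails at this point, so it cannot hold for every real x for which both sides are defined.
ln(1) = 0, so the right side is just ln(x), which differs from ln(x+1).

Conclusion: No, this is NOT an identity.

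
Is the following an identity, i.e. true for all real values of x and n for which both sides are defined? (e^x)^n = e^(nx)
Claim: (e^x)^n = e^(nx).
Reasoning: e^x is a positive real number, and for a positive base B and real exponent n, B^n = e^(n·ln B). With B = e^x, ln B = x, so (e^x)^n = e^(n·x).
So the two sides agree for all real values of x and n for which both sides are defined.

Conclusion: Yes, this is an identity.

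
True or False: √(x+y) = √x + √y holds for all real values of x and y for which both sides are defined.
False.

Claim: √(x+y) = √x + √y.
Test a specific point where both sides are defined: x = 2, y = 5.
LHS = √(x+y) ≈ 2.6458
RHS = √x + √y ≈ 3.6503
Since 2.6458 ≠ 3.6503, the equation fails at this point, so it cannot hold for all real values of x and y for which both sides are defined.
Squaring the right side gives x + 2√(xy) + y, not x + y.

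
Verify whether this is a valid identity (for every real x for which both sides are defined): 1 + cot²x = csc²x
Claim: 1 + cot²x = csc²x.
Reasoning: Start from sin²x + cos²x = 1 and divide every term by sin²x (allowed wherever cot x and csc x are defined): 1 + cot²x = 1/sin²x = csc²x.
So the two sides agree for every real x for which both sides are defined.

Conclusion: Yes, this is an identity.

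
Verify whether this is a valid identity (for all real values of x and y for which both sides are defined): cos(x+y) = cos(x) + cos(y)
Claim: cos(x+y) = cos(x) + cos(y).
Test a specific point where both sides are defined: x = π, y = π/6.
LHS = cos(x+y) ≈ -0.8660
RHS = cos(x) + cos(y) ≈ -0.1340
Since -0.8660 ≠ -0.1340, the equation fails at this point, so it cannot hold for all real values of x and y for which both sides are defined.
The correct expansion is cos(x+y) = cos(x)cos(y) - sin(x)sin(y); cosine is not additive.

Conclusion: No, this is NOT an identity.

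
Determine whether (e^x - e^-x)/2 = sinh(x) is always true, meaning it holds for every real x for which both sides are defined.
Yes, this is an identity.

Claim: (e^x - e^-x)/2 = sinh(x).
Reasoning: This is exactly the definition of the hyperbolic sine: sinh(x) := (e^x - e^-x)/2.
So the two sides agree for every real x for which both sides are defined.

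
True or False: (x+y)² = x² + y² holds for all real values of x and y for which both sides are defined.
False.

Claim: (x+y)² = x² + y².
Test a specific point where both sides are defined: x = 1/2, y = 3/2.
LHS = (x+y)² ≈ 4.0000
RHS = x² + y² ≈ 2.5000
Since 4.0000 ≠ 2.5000, the equation fails at this point, so it cannot hold for all real values of x and y for which both sides are defined.
The correct expansion is (x+y)² = x² + 2xy + y²; the cross term 2xy is missing.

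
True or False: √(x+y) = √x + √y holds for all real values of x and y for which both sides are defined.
False.

Claim: √(x+y) = √x + √y.
Test a specific point where both sides are defined: x = 5, y = 1/2.
LHS = √(x+y) ≈ 2.3452
RHS = √x + √y ≈ 2.9432
Since 2.3452 ≠ 2.9432, the equation fails at this point, so it cannot hold for all real values of x and y for which both sides are defined.
Squaring the right side gives x + 2√(xy) + y, not x + y.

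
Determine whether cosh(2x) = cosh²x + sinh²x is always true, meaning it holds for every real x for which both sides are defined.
Yes, this is an identity.

Claim: cosh(2x) = cosh²x + sinh²x.
Reasoning: cosh²x = (e^(2x) + 2 + e^(-2x))/4 and sinh²x = (e^(2x) - 2 + e^(-2x))/4. Adding gives (2e^(2x) + 2e^(-2x))/4 = (e^(2x) + e^(-2x))/2 = cosh(2x).
So the two sides agree for every real x for which both sides are defined.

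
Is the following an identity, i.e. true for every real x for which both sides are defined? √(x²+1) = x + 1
Claim: √(x²+1) = x + 1.
Test a specific point where both sides are defined: x = -1.
LHS = √(x²+1) ≈ 1.4142
RHS = x + 1 ≈ 0.0000
Since 1.4142 ≠ 0.0000, the equation fails at this point, so it cannot hold for every real x for which both sides are defined.
(x+1)² = x² + 2x + 1 ≠ x² + 1 unless x = 0.

Conclusion: No, this is NOT an identity.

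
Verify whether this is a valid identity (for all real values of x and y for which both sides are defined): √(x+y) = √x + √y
No, this is NOT an identity.

Claim: √(x+y) = √x + √y.
Test a specific point where both sides are defined: x = 2, y = 3/2.
LHS = √(x+y) ≈ 1.8708
RHS = √x + √y ≈ 2.6390
Since 1.8708 ≠ 2.6390, the equation fails at this point, so it cannot hold for all real values of x and y for which both sides are defined.
Squaring the right side gives x + 2√(xy) + y, not x + y.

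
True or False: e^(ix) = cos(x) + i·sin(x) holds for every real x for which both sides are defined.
True.

Claim: e^(ix) = cos(x) + i·sin(x).
Reasoning: Euler's formula. Expand e^(ix) = Σ (ix)^k / k!. Since i² = -1, the even-k terms are Σ (-1)^m x^(2m)/(2m)! = cos(x) and the odd-k terms are i · Σ (-1)^m x^(2m+1)/(2m+1)! = i·sin(x).
So the two sides agree for every real x for which both sides are defined.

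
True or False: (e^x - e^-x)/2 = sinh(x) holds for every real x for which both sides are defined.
Claim: (e^x - e^-x)/2 = sinh(x).
Reasoning: This is exactly the definition of the hyperbolic sine: sinh(x) := (e^x - e^-x)/2.
So the two sides agree for every real x for which both sides are defined.

Conclusion: True.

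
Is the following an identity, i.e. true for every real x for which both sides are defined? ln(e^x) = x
Yes, this is an identity.

Claim: ln(e^x) = x.
Reasoning: ln is the inverse of the exponential: ln(e^x) asks for the exponent p with e^p = e^x, and since e^p is one-to-one that exponent is p = x.
So the two sides agree for every real x for which both sides are defined.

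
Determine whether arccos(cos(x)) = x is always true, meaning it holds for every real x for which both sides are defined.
No, this is NOT an identity.

Claim: arccos(cos(x)) = x.
Test a specific point where both sides are defined: x = -π/3.
LHS = arccos(cos(x)) ≈ 1.0472
RHS = x ≈ -1.0472
Since 1.0472 ≠ -1.0472, the equation fails at this point, so it cannot hold for every real x for which both sides are defined.
arccos only returns values in [0, π], so arccos(cos(x)) = x holds only for x in that interval, not for all real x.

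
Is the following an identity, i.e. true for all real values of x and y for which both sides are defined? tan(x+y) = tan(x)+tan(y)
Claim: tan(x+y) = tan(x)+tan(y).
Test a specific point where both sides are defined: x = -π/4, y = π/3.
LHS = tan(x+y) ≈ 0.2679
RHS = tan(x)+tan(y) ≈ 0.7321
Since 0.2679 ≠ 0.7321, the equation fails at this point, so it cannot hold for all real values of x and y for which both sides are defined.
The correct formula is tan(x+y) = (tan(x) + tan(y))/(1 - tan(x)tan(y)).

Conclusion: No, this is NOT an identity.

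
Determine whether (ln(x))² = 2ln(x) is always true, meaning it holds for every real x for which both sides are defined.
No, this is NOT an identity.

Claim: (ln(x))² = 2ln(x).
Test a specific point where both sides are defined: x = 4.
LHS = (ln(x))² ≈ 1.9218
RHS = 2ln(x) ≈ 2.7726
Since 1.9218 ≠ 2.7726, the equation fails at this point, so it cannot hold for every real x for which both sides are defined.
2ln(x) equals ln(x²), which is not the same as (ln x)².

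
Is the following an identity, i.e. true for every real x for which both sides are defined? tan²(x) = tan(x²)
Claim: tan²(x) = tan(x²).
Test a specific point where both sides are defined: x = π/4.
LHS = tan²(x) ≈ 1.0000
RHS = tan(x²) ≈ 0.7092
Since 1.0000 ≠ 0.7092, the equation fails at this point, so it cannot hold for every real x for which both sides are defined.
tan²(x) means (tan x)², squaring the output; tan(x²) squares the input. These are different functions.

Conclusion: No, this is NOT an identity.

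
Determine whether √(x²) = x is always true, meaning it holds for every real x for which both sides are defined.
No, this is NOT an identity.

Claim: √(x²) = x.
Test a specific point where both sides are defined: x = -2.
LHS = √(x²) ≈ 2.0000
RHS = x ≈ -2.0000
Since 2.0000 ≠ -2.0000, the equation fails at this point, so it cannot hold for every real x for which both sides are defined.
√(x²) = |x|, which differs from x whenever x < 0 (both sides are defined for every real x).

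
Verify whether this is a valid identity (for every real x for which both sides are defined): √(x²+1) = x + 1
No, this is NOT an identity.

Claim: √(x²+1) = x + 1.
Test a specific point where both sides are defined: x = -1.
LHS = √(x²+1) ≈ 1.4142
RHS = x + 1 ≈ 0.0000
Since 1.4142 ≠ 0.0000, the equation fails at this point, so it cannot hold for every real x for which both sides are defined.
(x+1)² = x² + 2x + 1 ≠ x² + 1 unless x = 0.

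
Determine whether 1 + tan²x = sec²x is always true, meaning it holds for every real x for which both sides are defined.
Yes, this is an identity.

Claim: 1 + tan²x = sec²x.
Reasoning: Start from sin²x + cos²x = 1 and divide every term by cos²x (allowed wherever tan x and sec x are defined): tan²x + 1 = 1/cos²x = sec²x.
So the two sides agree for every real x for which both sides are defined.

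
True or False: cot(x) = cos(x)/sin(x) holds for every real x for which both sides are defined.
Claim: cot(x) = cos(x)/sin(x).
Reasoning: cot(x) is defined as 1/tan(x) = 1/(sin(x)/cos(x)) = cos(x)/sin(x), wherever sin(x) ≠ 0.
So the two sides agree for every real x for which both sides are defined.

Conclusion: True.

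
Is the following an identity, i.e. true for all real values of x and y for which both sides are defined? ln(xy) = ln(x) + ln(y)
Yes, this is an identity.

Claim: ln(xy) = ln(x) + ln(y).
Reasoning: Both sides are simultaneously defined only when x, y > 0. Write x = e^p, y = e^q (p = ln x, q = ln y). Then xy = e^p · e^q = e^(p+q), so ln(xy) = p + q = ln(x) + ln(y).
So the two sides agree for all real values of x and y for which both sides are defined.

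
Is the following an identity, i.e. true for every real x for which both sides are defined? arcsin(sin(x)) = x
No, this is NOT an identity.

Claim: arcsin(sin(x)) = x.
Test a specific point where both sides are defined: x = 2π/3.
LHS = arcsin(sin(x)) ≈ 1.0472
RHS = x ≈ 2.0944
Since 1.0472 ≠ 2.0944, the equation fails at this point, so it cannot hold for every real x for which both sides are defined.
arcsin only returns values in [-π/2, π/2], so arcsin(sin(x)) = x holds only for x in that interval, not for all real x.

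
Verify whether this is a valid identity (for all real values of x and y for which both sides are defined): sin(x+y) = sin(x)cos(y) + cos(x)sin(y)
Claim: sin(x+y) = sin(x)cos(y) + cos(x)sin(y).
Reasoning: By Euler's formula e^(i(x+y)) = e^(ix)·e^(iy) = (cos x + i·sin x)(cos y + i·sin y). The imaginary part of the left side is sin(x+y); the imaginary part of the product is sin(x)cos(y) + cos(x)sin(y).
So the two sides agree for all real values of x and y for which both sides are defined.

Conclusion: Yes, this is an identity.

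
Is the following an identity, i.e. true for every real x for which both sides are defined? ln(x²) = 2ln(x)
Yes, this is an identity.

Claim: ln(x²) = 2ln(x).
Reasoning: The right side requires x > 0. For x > 0, x² = (e^(ln x))² = e^(2ln x), so ln(x²) = 2ln(x). (For x < 0 the right side is undefined, so those values are outside the claim.)
So the two sides agree for every real x for which both sides are defined.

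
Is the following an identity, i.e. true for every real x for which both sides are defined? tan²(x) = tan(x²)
Claim: tan²(x) = tan(x²).
Test a specific point where both sides are defined: x = -π/4.
LHS = tan²(x) ≈ 1.0000
RHS = tan(x²) ≈ 0.7092
Since 1.0000 ≠ 0.7092, the equation fails at this point, so it cannot hold for every real x for which both sides are defined.
tan²(x) means (tan x)², squaring the output; tan(x²) squares the input. These are different functions.

Conclusion: No, this is NOT an identity.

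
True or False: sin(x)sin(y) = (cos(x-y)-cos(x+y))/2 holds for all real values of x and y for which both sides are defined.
Claim: sin(x)sin(y) = (cos(x-y)-cos(x+y))/2.
Reasoning: cos(x-y) = cos(x)cos(y) + sin(x)sin(y) and cos(x+y) = cos(x)cos(y) - sin(x)sin(y). Subtracting, cos(x-y) - cos(x+y) = 2sin(x)sin(y); divide by 2.
So the two sides agree for all real values of x and y for which both sides are defined.

Conclusion: True.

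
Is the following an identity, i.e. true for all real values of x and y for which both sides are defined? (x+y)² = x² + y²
Claim: (x+y)² = x² + y².
Test a specific point where both sides are defined: x = -2, y = 4.
LHS = (x+y)² ≈ 4.0000
RHS = x² + y² ≈ 20.0000
Since 4.0000 ≠ 20.0000, the equation fails at this point, so it cannot hold for all real values of x and y for which both sides are defined.
The correct expansion is (x+y)² = x² + 2xy + y²; the cross term 2xy is missing.

Conclusion: No, this is NOT an identity.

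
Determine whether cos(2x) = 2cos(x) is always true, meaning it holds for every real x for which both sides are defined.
No, this is NOT an identity.

Claim: cos(2x) = 2cos(x).
Test a specific point where both sides are defined: x = -π/2.
LHS = cos(2x) ≈ -1.0000
RHS = 2cos(x) ≈ 0.0000
Since -1.0000 ≠ 0.0000, the equation fails at this point, so it cannot hold for every real x for which both sides are defined.
The correct double-angle formula is cos(2x) = cos²x - sin²x.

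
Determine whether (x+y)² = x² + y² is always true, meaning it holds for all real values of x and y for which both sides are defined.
No, this is NOT an identity.

Claim: (x+y)² = x² + y².
Test a specific point where both sides are defined: x = 5, y = -1.
LHS = (x+y)² ≈ 16.0000
RHS = x² + y² ≈ 26.0000
Since 16.0000 ≠ 26.0000, the equation fails at this point, so it cannot hold for all real values of x and y for which both sides are defined.
The correct expansion is (x+y)² = x² + 2xy + y²; the cross term 2xy is missing.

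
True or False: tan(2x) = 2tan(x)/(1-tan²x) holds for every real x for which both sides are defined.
True.

Claim: tan(2x) = 2tan(x)/(1-tan²x).
Reasoning: tan(2x) = sin(2x)/cos(2x) = 2sin(x)cos(x) / (cos²x - sin²x). Divide numerator and denominator by cos²x: 2tan(x) / (1 - tan²x).
So the two sides agree for every real x for which both sides are defined.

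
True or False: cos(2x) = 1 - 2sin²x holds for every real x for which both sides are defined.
True.

Claim: cos(2x) = 1 - 2sin²x.
Reasoning: cos(2x) = cos²x - sin²x. Replace cos²x by 1 - sin²x: (1 - sin²x) - sin²x = 1 - 2sin²x.
So the two sides agree for every real x for which both sides are defined.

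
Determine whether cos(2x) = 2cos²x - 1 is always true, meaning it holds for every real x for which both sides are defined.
Yes, this is an identity.

Claim: cos(2x) = 2cos²x - 1.
Reasoning: cos(2x) = cos²x - sin²x. Replace sin²x by 1 - cos²x: cos²x - (1 - cos²x) = 2cos²x - 1.
So the two sides agree for every real x for which both sides are defined.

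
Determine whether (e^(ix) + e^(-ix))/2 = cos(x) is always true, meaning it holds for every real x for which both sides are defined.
Claim: (e^(ix) + e^(-ix))/2 = cos(x).
Reasoning: By Euler's formula e^(ix) = cos(x) + i·sin(x) and e^(-ix) = cos(x) - i·sin(x). Adding cancels the sine terms: e^(ix) + e^(-ix) = 2cos(x); divide by 2.
So the two sides agree for every real x for which both sides are defined.

Conclusion: Yes, this is an identity.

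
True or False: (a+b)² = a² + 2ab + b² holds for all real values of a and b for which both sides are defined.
Claim: (a+b)² = a² + 2ab + b².
Reasoning: Expand: (a+b)² = (a+b)(a+b) = a·a + a·b + b·a + b·b = a² + 2ab + b².
So the two sides agree for all real values of a and b for which both sides are defined.

Conclusion: True.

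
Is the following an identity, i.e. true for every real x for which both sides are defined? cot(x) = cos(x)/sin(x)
Yes, this is an identity.

Claim: cot(x) = cos(x)/sin(x).
Reasoning: cot(x) is defined as 1/tan(x) = 1/(sin(x)/cos(x)) = cos(x)/sin(x), wherever sin(x) ≠ 0.
So the two sides agree for every real x for which both sides are defined.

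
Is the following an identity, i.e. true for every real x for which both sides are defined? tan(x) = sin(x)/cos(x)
Yes, this is an identity.

Claim: tan(x) = sin(x)/cos(x).
Reasoning: For an angle x whose terminal point on the unit circle is (cos x, sin x), tan(x) is defined as the ratio (second coordinate)/(first coordinate) = sin(x)/cos(x), wherever cos(x) ≠ 0.
So the two sides agree for every real x for which both sides are defined.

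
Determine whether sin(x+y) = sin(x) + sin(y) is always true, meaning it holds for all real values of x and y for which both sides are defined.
Claim: sin(x+y) = sin(x) + sin(y).
Test a specific point where both sides are defined: x = -π/2, y = π/6.
LHS = sin(x+y) ≈ -0.8660
RHS = sin(x) + sin(y) ≈ -0.5000
Since -0.8660 ≠ -0.5000, the equation fails at this point, so it cannot hold for all real values of x and y for which both sides are defined.
The correct expansion is sin(x+y) = sin(x)cos(y) + cos(x)sin(y); sine is not additive.

Conclusion: No, this is NOT an identity.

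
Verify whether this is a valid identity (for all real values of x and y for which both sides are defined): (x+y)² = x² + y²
Claim: (x+y)² = x² + y².
Test a specific point where both sides are defined: x = -2, y = 5.
LHS = (x+y)² ≈ 9.0000
RHS = x² + y² ≈ 29.0000
Since 9.0000 ≠ 29.0000, the equation fails at this point, so it cannot hold for all real values of x and y for which both sides are defined.
The correct expansion is (x+y)² = x² + 2xy + y²; the cross term 2xy is missing.

Conclusion: No, this is NOT an identity.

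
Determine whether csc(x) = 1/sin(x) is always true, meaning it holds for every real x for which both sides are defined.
Yes, this is an identity.

Claim: csc(x) = 1/sin(x).
Reasoning: csc(x) is by definition the reciprocal of sin(x), wherever sin(x) ≠ 0.
So the two sides agree for every real x for which both sides are defined.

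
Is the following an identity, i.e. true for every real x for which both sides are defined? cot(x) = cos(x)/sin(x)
Yes, this is an identity.

Claim: cot(x) = cos(x)/sin(x).
Reasoning: cot(x) is defined as 1/tan(x) = 1/(sin(x)/cos(x)) = cos(x)/sin(x), wherever sin(x) ≠ 0.
So the two sides agree for every real x for which both sides are defined.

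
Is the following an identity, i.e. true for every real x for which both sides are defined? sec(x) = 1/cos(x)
Yes, this is an identity.

Claim: sec(x) = 1/cos(x).
Reasoning: sec(x) is by definition the reciprocal of cos(x), wherever cos(x) ≠ 0.
So the two sides agree for every real x for which both sides are defined.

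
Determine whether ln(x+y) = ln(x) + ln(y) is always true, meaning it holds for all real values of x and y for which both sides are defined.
No, this is NOT an identity.

Claim: ln(x+y) = ln(x) + ln(y).
Test a specific point where both sides are defined: x = 1/2, y = 1.
LHS = ln(x+y) ≈ 0.4055
RHS = ln(x) + ln(y) ≈ -0.6931
Since 0.4055 ≠ -0.6931, the equation fails at this point, so it cannot hold for all real values of x and y for which both sides are defined.
ln(x) + ln(y) = ln(xy), not ln(x+y).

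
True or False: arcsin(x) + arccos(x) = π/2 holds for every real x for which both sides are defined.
Claim: arcsin(x) + arccos(x) = π/2.
Reasoning: Both sides are defined for -1 ≤ x ≤ 1. Let θ = arcsin(x), so sin θ = x and θ ∈ [-π/2, π/2]. Then cos(π/2 - θ) = sin θ = x and π/2 - θ ∈ [0, π], which is exactly the range of arccos, so arccos(x) = π/2 - θ. Adding: arcsin(x) + arccos(x) = θ + (π/2 - θ) = π/2.
So the two sides agree for every real x for which both sides are defined.

Conclusion: True.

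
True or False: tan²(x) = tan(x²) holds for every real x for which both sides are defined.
False.

Claim: tan²(x) = tan(x²).
Test a specific point where both sides are defined: x = π/3.
LHS = tan²(x) ≈ 3.0000
RHS = tan(x²) ≈ 1.9485
Since 3.0000 ≠ 1.9485, the equation fails at this point, so it cannot hold for every real x for which both sides are defined.
tan²(x) means (tan x)², squaring the output; tan(x²) squares the input. These are different functions.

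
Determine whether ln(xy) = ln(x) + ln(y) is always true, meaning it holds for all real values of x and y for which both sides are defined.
Claim: ln(xy) = ln(x) + ln(y).
Reasoning: Both sides are simultaneously defined only when x, y > 0. Write x = e^p, y = e^q (p = ln x, q = ln y). Then xy = e^p · e^q = e^(p+q), so ln(xy) = p + q = ln(x) + ln(y).
So the two sides agree for all real values of x and y for which both sides are defined.

Conclusion: Yes, this is an identity.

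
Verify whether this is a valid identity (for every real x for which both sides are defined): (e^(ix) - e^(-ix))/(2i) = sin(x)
Yes, this is an identity.

Claim: (e^(ix) - e^(-ix))/(2i) = sin(x).
Reasoning: By Euler's formula e^(ix) = cos(x) + i·sin(x) and e^(-ix) = cos(x) - i·sin(x). Subtracting cancels the cosine terms: e^(ix) - e^(-ix) = 2i·sin(x); divide by 2i.
So the two sides agree for every real x for which both sides are defined.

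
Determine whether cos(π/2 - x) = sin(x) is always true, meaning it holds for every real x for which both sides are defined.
Yes, this is an identity.

Claim: cos(π/2 - x) = sin(x).
Reasoning: Use cos(u - v) = cos(u)cos(v) + sin(u)sin(v) with u = π/2, v = x: cos(π/2)cos(x) + sin(π/2)sin(x) = 0·cos(x) + 1·sin(x) = sin(x).
So the two sides agree for every real x for which both sides are defined.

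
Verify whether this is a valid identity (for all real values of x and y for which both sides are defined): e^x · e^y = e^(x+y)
Claim: e^x · e^y = e^(x+y).
Reasoning: This is the law of exponents for a common base: multiplying powers adds exponents. E.g. from the series, (Σ x^j/j!)(Σ y^k/k!) = Σ_m (Σ_{j+k=m} x^j y^k/(j!k!)) = Σ_m (x+y)^m/m! by the binomial theorem.
So the two sides agree for all real values of x and y for which both sides are defined.

Conclusion: Yes, this is an identity.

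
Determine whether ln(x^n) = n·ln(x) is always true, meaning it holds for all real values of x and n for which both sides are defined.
Yes, this is an identity.

Claim: ln(x^n) = n·ln(x).
Reasoning: The right side requires x > 0. For x > 0, x^n = (e^(ln x))^n = e^(n·ln x), so taking ln of both sides gives ln(x^n) = n·ln(x).
So the two sides agree for all real values of x and n for which both sides are defined.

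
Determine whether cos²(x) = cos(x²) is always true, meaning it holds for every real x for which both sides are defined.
No, this is NOT an identity.

Claim: cos²(x) = cos(x²).
Test a specific point where both sides are defined: x = -π/3.
LHS = cos²(x) ≈ 0.2500
RHS = cos(x²) ≈ 0.4566
Since 0.2500 ≠ 0.4566, the equation fails at this point, so it cannot hold for every real x for which both sides are defined.
cos²(x) means (cos x)², squaring the output; cos(x²) squares the input. These are different functions.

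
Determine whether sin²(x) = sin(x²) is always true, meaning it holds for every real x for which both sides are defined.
Claim: sin²(x) = sin(x²).
Test a specific point where both sides are defined: x = π/6.
LHS = sin²(x) ≈ 0.2500
RHS = sin(x²) ≈ 0.2707
Since 0.2500 ≠ 0.2707, the equation fails at this point, so it cannot hold for every real x for which both sides are defined.
sin²(x) means (sin x)², squaring the output; sin(x²) squares the input. These are different functions.

Conclusion: No, this is NOT an identity.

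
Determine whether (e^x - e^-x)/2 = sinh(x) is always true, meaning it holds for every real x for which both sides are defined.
Claim: (e^x - e^-x)/2 = sinh(x).
Reasoning: This is exactly the definition of the hyperbolic sine: sinh(x) := (e^x - e^-x)/2.
So the two sides agree for every real x for which both sides are defined.

Conclusion: Yes, this is an identity.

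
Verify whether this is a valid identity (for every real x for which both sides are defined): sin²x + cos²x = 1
Yes, this is an identity.

Claim: sin²x + cos²x = 1.
Reasoning: The point (cos x, sin x) lies on the unit circle X² + Y² = 1, so cos²x + sin²x = 1 for every real x.
So the two sides agree for every real x for which both sides are defined.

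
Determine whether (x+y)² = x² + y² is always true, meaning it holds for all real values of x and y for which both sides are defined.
Claim: (x+y)² = x² + y².
Test a specific point where both sides are defined: x = 4, y = 2.
LHS = (x+y)² ≈ 36.0000
RHS = x² + y² ≈ 20.0000
Since 36.0000 ≠ 20.0000, the equation fails at this point, so it cannot hold for all real values of x and y for which both sides are defined.
The correct expansion is (x+y)² = x² + 2xy + y²; the cross term 2xy is missing.

Conclusion: No, this is NOT an identity.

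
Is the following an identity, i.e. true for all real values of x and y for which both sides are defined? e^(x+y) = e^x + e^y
Claim: e^(x+y) = e^x + e^y.
Test a specific point where both sides are defined: x = -2, y = 2.
LHS = e^(x+y) ≈ 1.0000
RHS = e^x + e^y ≈ 7.5244
Since 1.0000 ≠ 7.5244, the equation fails at this point, so it cannot hold for all real values of x and y for which both sides are defined.
The correct rule is e^(x+y) = e^x · e^y (a product, not a sum).

Conclusion: No, this is NOT an identity.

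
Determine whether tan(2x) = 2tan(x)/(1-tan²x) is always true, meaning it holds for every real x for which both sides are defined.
Yes, this is an identity.

Claim: tan(2x) = 2tan(x)/(1-tan²x).
Reasoning: tan(2x) = sin(2x)/cos(2x) = 2sin(x)cos(x) / (cos²x - sin²x). Divide numerator and denominator by cos²x: 2tan(x) / (1 - tan²x).
So the two sides agree for every real x for which both sides are defined.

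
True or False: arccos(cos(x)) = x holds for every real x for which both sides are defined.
Claim: arccos(cos(x)) = x.
Test a specific point where both sides are defined: x = -π/4.
LHS = arccos(cos(x)) ≈ 0.7854
RHS = x ≈ -0.7854
Since 0.7854 ≠ -0.7854, the equation fails at this point, so it cannot hold for every real x for which both sides are defined.
arccos only returns values in [0, π], so arccos(cos(x)) = x holds only for x in that interval, not for all real x.

Conclusion: False.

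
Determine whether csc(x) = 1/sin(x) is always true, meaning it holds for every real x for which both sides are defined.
Claim: csc(x) = 1/sin(x).
Reasoning: csc(x) is by definition the reciprocal of sin(x), wherever sin(x) ≠ 0.
So the two sides agree for every real x for which both sides are defined.

Conclusion: Yes, this is an identity.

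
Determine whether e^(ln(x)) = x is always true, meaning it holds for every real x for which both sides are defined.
Yes, this is an identity.

Claim: e^(ln(x)) = x.
Reasoning: For x > 0, ln(x) is by definition the exponent p such that e^p = x. Raising e to that exponent therefore returns x: e^(ln x) = x.
So the two sides agree for every real x for which both sides are defined.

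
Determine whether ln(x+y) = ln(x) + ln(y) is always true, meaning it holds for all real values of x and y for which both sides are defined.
No, this is NOT an identity.

Claim: ln(x+y) = ln(x) + ln(y).
Test a specific point where both sides are defined: x = 5, y = 3/2.
LHS = ln(x+y) ≈ 1.8718
RHS = ln(x) + ln(y) ≈ 2.0149
Since 1.8718 ≠ 2.0149, the equation fails at this point, so it cannot hold for all real values of x and y for which both sides are defined.
ln(x) + ln(y) = ln(xy), not ln(x+y).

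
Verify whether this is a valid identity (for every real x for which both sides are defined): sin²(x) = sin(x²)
No, this is NOT an identity.

Claim: sin²(x) = sin(x²).
Test a specific point where both sides are defined: x = -π/6.
LHS = sin²(x) ≈ 0.2500
RHS = sin(x²) ≈ 0.2707
Since 0.2500 ≠ 0.2707, the equation fails at this point, so it cannot hold for every real x for which both sides are defined.
sin²(x) means (sin x)², squaring the output; sin(x²) squares the input. These are different functions.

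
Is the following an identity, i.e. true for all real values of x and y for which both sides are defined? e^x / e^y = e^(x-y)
Claim: e^x / e^y = e^(x-y).
Reasoning: 1/e^y = e^(-y), so e^x / e^y = e^x · e^(-y) = e^(x + (-y)) = e^(x-y) by the product rule for exponents.
So the two sides agree for all real values of x and y for which both sides are defined.

Conclusion: Yes, this is an identity.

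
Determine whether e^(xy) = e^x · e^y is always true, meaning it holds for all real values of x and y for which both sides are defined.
Claim: e^(xy) = e^x · e^y.
Test a specific point where both sides are defined: x = 1, y = -3.
LHS = e^(xy) ≈ 0.0498
RHS = e^x · e^y ≈ 0.1353
Since 0.0498 ≠ 0.1353, the equation fails at this point, so it cannot hold for all real values of x and y for which both sides are defined.
e^x · e^y = e^(x+y), not e^(xy).

Conclusion: No, this is NOT an identity.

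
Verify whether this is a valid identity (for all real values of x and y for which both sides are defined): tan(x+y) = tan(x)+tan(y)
Claim: tan(x+y) = tan(x)+tan(y).
Test a specific point where both sides are defined: x = -π/6, y = -π/6.
LHS = tan(x+y) ≈ -1.7321
RHS = tan(x)+tan(y) ≈ -1.1547
Since -1.7321 ≠ -1.1547, the equation fails at this point, so it cannot hold for all real values of x and y for which both sides are defined.
The correct formula is tan(x+y) = (tan(x) + tan(y))/(1 - tan(x)tan(y)).

Conclusion: No, this is NOT an identity.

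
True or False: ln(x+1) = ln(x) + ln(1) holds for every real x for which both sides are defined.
Claim: ln(x+1) = ln(x) + ln(1).
Test a specific point where both sides are defined: x = 4.
LHS = ln(x+1) ≈ 1.6094
RHS = ln(x) + ln(1) ≈ 1.3863
Since 1.6094 ≠ 1.3863, the equation fails at this point, so it cannot hold for every real x for which both sides are defined.
ln(1) = 0, so the right side is just ln(x), which differs from ln(x+1).

Conclusion: False.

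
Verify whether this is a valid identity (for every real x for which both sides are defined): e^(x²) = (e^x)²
No, this is NOT an identity.

Claim: e^(x²) = (e^x)².
Test a specific point where both sides are defined: x = 3.
LHS = e^(x²) ≈ 8103.0839
RHS = (e^x)² ≈ 403.4288
Since 8103.0839 ≠ 403.4288, the equation fails at this point, so it cannot hold for every real x for which both sides are defined.
(e^x)² = e^(2x), and 2x ≠ x² in general.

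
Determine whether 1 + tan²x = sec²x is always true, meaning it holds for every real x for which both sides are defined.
Yes, this is an identity.

Claim: 1 + tan²x = sec²x.
Reasoning: Start from sin²x + cos²x = 1 and divide every term by cos²x (allowed wherever tan x and sec x are defined): tan²x + 1 = 1/cos²x = sec²x.
So the two sides agree for every real x for which both sides are defined.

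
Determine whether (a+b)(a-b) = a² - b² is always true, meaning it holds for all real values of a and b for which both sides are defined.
Claim: (a+b)(a-b) = a² - b².
Reasoning: Expand: (a+b)(a-b) = a² - ab + ba - b² = a² - b² (the cross terms cancel).
So the two sides agree for all real values of a and b for which both sides are defined.

Conclusion: Yes, this is an identity.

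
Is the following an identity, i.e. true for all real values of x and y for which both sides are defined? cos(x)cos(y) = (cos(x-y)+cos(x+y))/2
Yes, this is an identity.

Claim: cos(x)cos(y) = (cos(x-y)+cos(x+y))/2.
Reasoning: cos(x-y) = cos(x)cos(y) + sin(x)sin(y) and cos(x+y) = cos(x)cos(y) - sin(x)sin(y). Adding, cos(x-y) + cos(x+y) = 2cos(x)cos(y); divide by 2.
So the two sides agree for all real values of x and y for which both sides are defined.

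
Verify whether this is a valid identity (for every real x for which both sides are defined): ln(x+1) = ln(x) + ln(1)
No, this is NOT an identity.

Claim: ln(x+1) = ln(x) + ln(1).
Test a specific point where both sides are defined: x = 1/2.
LHS = ln(x+1) ≈ 0.4055
RHS = ln(x) + ln(1) ≈ -0.6931
Since 0.4055 ≠ -0.6931, the equation fails at this point, so it cannot hold for every real x for which both sides are defined.
ln(1) = 0, so the right side is just ln(x), which differs from ln(x+1).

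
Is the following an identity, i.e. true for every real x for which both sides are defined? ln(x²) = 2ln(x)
Claim: ln(x²) = 2ln(x).
Reasoning: The right side requires x > 0. For x > 0, x² = (e^(ln x))² = e^(2ln x), so ln(x²) = 2ln(x). (For x < 0 the right side is undefined, so those values are outside the claim.)
So the two sides agree for every real x for which both sides are defined.

Conclusion: Yes, this is an identity.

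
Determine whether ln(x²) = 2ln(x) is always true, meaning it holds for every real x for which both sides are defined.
Yes, this is an identity.

Claim: ln(x²) = 2ln(x).
Reasoning: The right side requires x > 0. For x > 0, x² = (e^(ln x))² = e^(2ln x), so ln(x²) = 2ln(x). (For x < 0 the right side is undefined, so those values are outside the claim.)
So the two sides agree for every real x for which both sides are defined.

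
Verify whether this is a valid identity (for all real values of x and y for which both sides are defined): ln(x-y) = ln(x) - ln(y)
Claim: ln(x-y) = ln(x) - ln(y).
Test a specific point where both sides are defined: x = 2, y = 3/2.
LHS = ln(x-y) ≈ -0.6931
RHS = ln(x) - ln(y) ≈ 0.2877
Since -0.6931 ≠ 0.2877, the equation fails at this point, so it cannot hold for all real values of x and y for which both sides are defined.
ln(x) - ln(y) = ln(x/y), not ln(x-y).

Conclusion: No, this is NOT an identity.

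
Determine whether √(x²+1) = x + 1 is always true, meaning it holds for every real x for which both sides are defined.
No, this is NOT an identity.

Claim: √(x²+1) = x + 1.
Test a specific point where both sides are defined: x = -2.
LHS = √(x²+1) ≈ 2.2361
RHS = x + 1 ≈ -1.0000
Since 2.2361 ≠ -1.0000, the equation fails at this point, so it cannot hold for every real x for which both sides are defined.
(x+1)² = x² + 2x + 1 ≠ x² + 1 unless x = 0.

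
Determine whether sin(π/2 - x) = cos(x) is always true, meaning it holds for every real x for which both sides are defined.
Yes, this is an identity.

Claim: sin(π/2 - x) = cos(x).
Reasoning: Use sin(u - v) = sin(u)cos(v) - cos(u)sin(v) with u = π/2, v = x: sin(π/2)cos(x) - cos(π/2)sin(x) = 1·cos(x) - 0·sin(x) = cos(x).
So the two sides agree for every real x for which both sides are defined.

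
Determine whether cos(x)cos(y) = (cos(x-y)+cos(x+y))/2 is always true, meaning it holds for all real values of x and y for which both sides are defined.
Yes, this is an identity.

Claim: cos(x)cos(y) = (cos(x-y)+cos(x+y))/2.
Reasoning: cos(x-y) = cos(x)cos(y) + sin(x)sin(y) and cos(x+y) = cos(x)cos(y) - sin(x)sin(y). Adding, cos(x-y) + cos(x+y) = 2cos(x)cos(y); divide by 2.
So the two sides agree for all real values of x and y for which both sides are defined.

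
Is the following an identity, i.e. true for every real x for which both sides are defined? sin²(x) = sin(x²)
Claim: sin²(x) = sin(x²).
Test a specific point where both sides are defined: x = -π/4.
LHS = sin²(x) ≈ 0.5000
RHS = sin(x²) ≈ 0.5785
Since 0.5000 ≠ 0.5785, the equation fails at this point, so it cannot hold for every real x for which both sides are defined.
sin²(x) means (sin x)², squaring the output; sin(x²) squares the input. These are different functions.

Conclusion: No, this is NOT an identity.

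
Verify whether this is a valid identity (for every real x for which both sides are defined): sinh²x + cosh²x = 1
No, this is NOT an identity.

Claim: sinh²x + cosh²x = 1.
Test a specific point where both sides are defined: x = -1.
LHS = sinh²x + cosh²x ≈ 3.7622
RHS = 1 ≈ 1.0000
Since 3.7622 ≠ 1.0000, the equation fails at this point, so it cannot hold for every real x for which both sides are defined.
The correct hyperbolic identity is cosh²x - sinh²x = 1 (a difference); the sum sinh²x + cosh²x equals cosh(2x).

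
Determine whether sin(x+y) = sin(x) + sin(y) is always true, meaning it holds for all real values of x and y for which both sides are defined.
Claim: sin(x+y) = sin(x) + sin(y).
Test a specific point where both sides are defined: x = -π/3, y = -π/6.
LHS = sin(x+y) ≈ -1.0000
RHS = sin(x) + sin(y) ≈ -1.3660
Since -1.0000 ≠ -1.3660, the equation fails at this point, so it cannot hold for all real values of x and y for which both sides are defined.
The correct expansion is sin(x+y) = sin(x)cos(y) + cos(x)sin(y); sine is not additive.

Conclusion: No, this is NOT an identity.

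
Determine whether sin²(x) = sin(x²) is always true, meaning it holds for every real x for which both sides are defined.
No, this is NOT an identity.

Claim: sin²(x) = sin(x²).
Test a specific point where both sides are defined: x = π/6.
LHS = sin²(x) ≈ 0.2500
RHS = sin(x²) ≈ 0.2707
Since 0.2500 ≠ 0.2707, the equation fails at this point, so it cannot hold for every real x for which both sides are defined.
sin²(x) means (sin x)², squaring the output; sin(x²) squares the input. These are different functions.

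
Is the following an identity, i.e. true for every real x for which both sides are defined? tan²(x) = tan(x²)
No, this is NOT an identity.

Claim: tan²(x) = tan(x²).
Test a specific point where both sides are defined: x = π/3.
LHS = tan²(x) ≈ 3.0000
RHS = tan(x²) ≈ 1.9485
Since 3.0000 ≠ 1.9485, the equation fails at this point, so it cannot hold for every real x for which both sides are defined.
tan²(x) means (tan x)², squaring the output; tan(x²) squares the input. These are different functions.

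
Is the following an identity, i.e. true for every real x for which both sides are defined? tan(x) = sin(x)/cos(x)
Claim: tan(x) = sin(x)/cos(x).
Reasoning: For an angle x whose terminal point on the unit circle is (cos x, sin x), tan(x) is defined as the ratio (second coordinate)/(first coordinate) = sin(x)/cos(x), wherever cos(x) ≠ 0.
So the two sides agree for every real x for which both sides are defined.

Conclusion: Yes, this is an identity.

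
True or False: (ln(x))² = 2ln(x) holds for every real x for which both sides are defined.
Claim: (ln(x))² = 2ln(x).
Test a specific point where both sides are defined: x = 3.
LHS = (ln(x))² ≈ 1.2069
RHS = 2ln(x) ≈ 2.1972
Since 1.2069 ≠ 2.1972, the equation fails at this point, so it cannot hold for every real x for which both sides are defined.
2ln(x) equals ln(x²), which is not the same as (ln x)².

Conclusion: False.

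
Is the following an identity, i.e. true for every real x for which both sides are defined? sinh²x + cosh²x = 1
Claim: sinh²x + cosh²x = 1.
Test a specific point where both sides are defined: x = -1.
LHS = sinh²x + cosh²x ≈ 3.7622
RHS = 1 ≈ 1.0000
Since 3.7622 ≠ 1.0000, the equation fails at this point, so it cannot hold for every real x for which both sides are defined.
The correct hyperbolic identity is cosh²x - sinh²x = 1 (a difference); the sum sinh²x + cosh²x equals cosh(2x).

Conclusion: No, this is NOT an identity.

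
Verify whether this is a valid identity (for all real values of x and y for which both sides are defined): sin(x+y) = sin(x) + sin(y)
Claim: sin(x+y) = sin(x) + sin(y).
Test a specific point where both sides are defined: x = -π/4, y = 2π/3.
LHS = sin(x+y) ≈ 0.9659
RHS = sin(x) + sin(y) ≈ 0.1589
Since 0.9659 ≠ 0.1589, the equation fails at this point, so it cannot hold for all real values of x and y for which both sides are defined.
The correct expansion is sin(x+y) = sin(x)cos(y) + cos(x)sin(y); sine is not additive.

Conclusion: No, this is NOT an identity.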